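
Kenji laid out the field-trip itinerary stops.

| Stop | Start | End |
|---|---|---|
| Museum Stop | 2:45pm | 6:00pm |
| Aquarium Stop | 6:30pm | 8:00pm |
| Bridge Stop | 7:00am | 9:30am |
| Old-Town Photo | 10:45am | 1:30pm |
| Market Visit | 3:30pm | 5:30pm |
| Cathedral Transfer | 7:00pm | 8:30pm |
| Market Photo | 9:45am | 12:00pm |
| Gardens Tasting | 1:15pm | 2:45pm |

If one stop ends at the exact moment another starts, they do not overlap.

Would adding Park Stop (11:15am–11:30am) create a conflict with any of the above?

Yes — it overlaps Market Photo, Old-Town Photo

Bridge Stop: ends 9:30am at or before Park Stop starts 11:15am → clear.
Market Photo: starts 9:45am before Park Stop ends 11:30am, and ends 12:00pm after Park Stop starts 11:15am → overlap.
Old-Town Photo: starts 10:45am before Park Stop ends 11:30am, and ends 1:30pm after Park Stop starts 11:15am → overlap.
Gardens Tasting: starts 1:15pm at or after Park Stop ends 11:30am → clear.
Museum Stop: starts 2:45pm at or after Park Stop ends 11:30am → clear.
Market Visit: starts 3:30pm at or after Park Stop ends 11:30am → clear.
Aquarium Stop: starts 6:30pm at or after Park Stop ends 11:30am → clear.
Cathedral Transfer: starts 7:00pm at or after Park Stop ends 11:30am → clear.
Park Stop overlaps Old-Town Photo, Market Photo.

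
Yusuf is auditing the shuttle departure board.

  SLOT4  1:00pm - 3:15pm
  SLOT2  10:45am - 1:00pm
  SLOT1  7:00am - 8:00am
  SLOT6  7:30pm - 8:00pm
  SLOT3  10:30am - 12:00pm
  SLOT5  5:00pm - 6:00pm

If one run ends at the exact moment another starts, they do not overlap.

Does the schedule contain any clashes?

Yes

Check each pair: they overlap iff neither finishes before the other starts.
Sorted by start: SLOT1, SLOT3, SLOT2, SLOT4, SLOT5, SLOT6.
SLOT3 starts after SLOT1 ends — done with SLOT1.
SLOT2 starts before SLOT3 ends → SLOT3 and SLOT2 overlap.
That's a conflict, so the schedule is not conflict-free.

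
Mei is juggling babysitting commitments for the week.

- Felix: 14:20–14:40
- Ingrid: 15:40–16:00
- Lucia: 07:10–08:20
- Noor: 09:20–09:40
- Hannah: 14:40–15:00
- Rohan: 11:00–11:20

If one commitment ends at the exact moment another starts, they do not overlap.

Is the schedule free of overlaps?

Sorted by start: Lucia, Noor, Rohan, Felix, Hannah, Ingrid.
Noor starts after Lucia ends, so Lucia has no further overlaps.
Rohan starts after Noor ends, so Noor has no further overlaps.
Felix starts after Rohan ends, so Rohan has no further overlaps.
Hannah starts exactly when Felix ends (back-to-back, no overlap), so Felix has no further overlaps.
Ingrid starts after Hannah ends.
Every pair is clear; the schedule has no overlaps.

Yes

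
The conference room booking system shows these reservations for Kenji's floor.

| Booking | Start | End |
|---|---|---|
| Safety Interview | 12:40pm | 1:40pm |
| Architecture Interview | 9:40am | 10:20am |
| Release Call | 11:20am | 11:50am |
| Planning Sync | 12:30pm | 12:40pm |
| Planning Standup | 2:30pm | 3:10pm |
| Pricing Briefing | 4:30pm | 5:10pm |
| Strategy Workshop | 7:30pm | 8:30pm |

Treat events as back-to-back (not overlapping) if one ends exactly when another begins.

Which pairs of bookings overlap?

no conflicts

Sorted by start: Architecture Interview, Release Call, Planning Sync, Safety Interview, Planning Standup, Pricing Briefing, Strategy Workshop.
Release Call starts after Architecture Interview ends, so Architecture Interview has no further overlaps.
Planning Sync starts after Release Call ends, so Release Call has no further overlaps.
Safety Interview starts exactly when Planning Sync ends (back-to-back, no overlap), so Planning Sync has no further overlaps.
Planning Standup starts after Safety Interview ends, so Safety Interview has no further overlaps.
Pricing Briefing starts after Planning Standup ends, so Planning Standup has no further overlaps.
Strategy Workshop starts after Pricing Briefing ends.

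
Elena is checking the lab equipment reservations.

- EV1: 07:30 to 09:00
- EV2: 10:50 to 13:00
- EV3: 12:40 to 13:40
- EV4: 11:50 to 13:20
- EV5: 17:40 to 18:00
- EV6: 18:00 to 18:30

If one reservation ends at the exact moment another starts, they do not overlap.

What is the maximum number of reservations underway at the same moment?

3

Walk through starts and ends in time order (an end at T is processed before a start at T):
07:30 start EV1 → 1
09:00 end EV1 → 0
10:50 start EV2 → 1
11:50 start EV4 → 2
12:40 start EV3 → 3
13:00 end EV2 → 2
13:20 end EV4 → 1
13:40 end EV3 → 0
17:40 start EV5 → 1
18:00 end EV5 → 0
18:00 start EV6 → 1
18:30 end EV6 → 0
Peak is 3, at 12:40 (EV2, EV3, EV4).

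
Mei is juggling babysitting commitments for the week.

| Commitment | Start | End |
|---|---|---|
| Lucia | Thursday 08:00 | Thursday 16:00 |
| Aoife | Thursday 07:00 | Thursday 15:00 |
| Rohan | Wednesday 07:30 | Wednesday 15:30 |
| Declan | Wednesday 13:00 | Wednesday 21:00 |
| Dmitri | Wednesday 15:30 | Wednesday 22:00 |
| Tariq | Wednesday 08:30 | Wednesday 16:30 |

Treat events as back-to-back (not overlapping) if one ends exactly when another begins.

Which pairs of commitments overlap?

Aoife & Lucia, Declan & Dmitri, Declan & Rohan, Declan & Tariq, Dmitri & Tariq, Rohan & Tariq

Sorted by start: Rohan, Tariq, Declan, Dmitri, Aoife, Lucia.
Tariq starts before Rohan ends → Rohan and Tariq overlap.
Declan starts before Rohan ends → Rohan and Declan overlap.
Dmitri starts exactly when Rohan ends (back-to-back, no overlap), so Rohan has no further overlaps.
Declan starts before Tariq ends → Tariq and Declan overlap.
Dmitri starts before Tariq ends → Tariq and Dmitri overlap.
Aoife starts after Tariq ends, so Tariq has no further overlaps.
Dmitri starts before Declan ends → Declan and Dmitri overlap.
Aoife starts after Declan ends, so Declan has no further overlaps.
Aoife starts after Dmitri ends, so Dmitri has no further overlaps.
Lucia starts before Aoife ends → Aoife and Lucia overlap.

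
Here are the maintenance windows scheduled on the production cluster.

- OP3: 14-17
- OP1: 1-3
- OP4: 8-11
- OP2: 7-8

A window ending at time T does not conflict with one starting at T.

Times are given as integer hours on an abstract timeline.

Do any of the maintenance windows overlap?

Sorted by start: OP1, OP2, OP4, OP3.
OP2 starts after OP1 ends, so nothing later overlaps OP1 either.
OP4 starts exactly when OP2 ends (back-to-back, no overlap), so nothing later overlaps OP2 either.
OP3 starts after OP4 ends.
Every pair is clear; the schedule has no overlaps.

No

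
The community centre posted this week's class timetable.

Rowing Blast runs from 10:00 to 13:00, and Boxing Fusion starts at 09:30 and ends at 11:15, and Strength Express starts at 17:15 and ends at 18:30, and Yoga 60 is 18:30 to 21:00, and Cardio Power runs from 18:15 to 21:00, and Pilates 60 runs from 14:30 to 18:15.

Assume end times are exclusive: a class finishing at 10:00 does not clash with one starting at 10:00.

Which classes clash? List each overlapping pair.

Sorted by start: Boxing Fusion, Rowing Blast, Pilates 60, Strength Express, Cardio Power, Yoga 60.
Rowing Blast starts before Boxing Fusion ends → Boxing Fusion and Rowing Blast overlap.
Pilates 60 starts after Boxing Fusion ends; Boxing Fusion is clear from here.
Pilates 60 starts after Rowing Blast ends; Rowing Blast is clear from here.
Strength Express starts before Pilates 60 ends → Pilates 60 and Strength Express overlap.
Cardio Power starts exactly when Pilates 60 ends (back-to-back, no overlap); Pilates 60 is clear from here.
Cardio Power starts before Strength Express ends → Strength Express and Cardio Power overlap.
Yoga 60 starts exactly when Strength Express ends (back-to-back, no overlap).
Yoga 60 starts before Cardio Power ends → Cardio Power and Yoga 60 overlap.

Boxing Fusion & Rowing Blast, Cardio Power & Strength Express, Cardio Power & Yoga 60, Pilates 60 & Strength Express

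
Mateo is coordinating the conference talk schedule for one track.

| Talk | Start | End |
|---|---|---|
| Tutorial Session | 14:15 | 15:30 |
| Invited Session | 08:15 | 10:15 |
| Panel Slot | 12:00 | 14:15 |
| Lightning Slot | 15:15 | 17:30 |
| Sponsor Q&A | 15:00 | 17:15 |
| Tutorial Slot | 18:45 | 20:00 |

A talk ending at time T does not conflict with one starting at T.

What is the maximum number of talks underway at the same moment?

Sweep the timeline, counting +1 at each start and −1 at each end (ends before starts at a tie):
08:15 start Invited Session → 1
10:15 end Invited Session → 0
12:00 start Panel Slot → 1
14:15 end Panel Slot → 0
14:15 start Tutorial Session → 1
15:00 start Sponsor Q&A → 2
15:15 start Lightning Slot → 3
15:30 end Tutorial Session → 2
17:15 end Sponsor Q&A → 1
17:30 end Lightning Slot → 0
18:45 start Tutorial Slot → 1
20:00 end Tutorial Slot → 0
Peak is 3, at 15:15 (Lightning Slot, Sponsor Q&A, Tutorial Session).

3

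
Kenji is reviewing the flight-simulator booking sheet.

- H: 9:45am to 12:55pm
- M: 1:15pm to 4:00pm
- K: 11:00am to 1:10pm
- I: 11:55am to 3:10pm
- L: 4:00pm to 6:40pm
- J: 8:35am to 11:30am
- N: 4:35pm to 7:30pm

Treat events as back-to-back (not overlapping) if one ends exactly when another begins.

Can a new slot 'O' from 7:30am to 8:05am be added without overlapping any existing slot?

Yes — the slot is free

J: starts 8:35am at or after O ends 8:05am → clear.
H: starts 9:45am at or after O ends 8:05am → clear.
K: starts 11:00am at or after O ends 8:05am → clear.
I: starts 11:55am at or after O ends 8:05am → clear.
M: starts 1:15pm at or after O ends 8:05am → clear.
L: starts 4:00pm at or after O ends 8:05am → clear.
N: starts 4:35pm at or after O ends 8:05am → clear.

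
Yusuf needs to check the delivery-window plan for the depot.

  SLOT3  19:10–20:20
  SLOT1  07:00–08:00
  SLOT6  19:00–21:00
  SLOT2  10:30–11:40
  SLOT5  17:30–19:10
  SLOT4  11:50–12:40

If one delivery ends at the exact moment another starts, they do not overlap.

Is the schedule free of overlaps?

Check each pair: they overlap iff neither finishes before the other starts.
Sorted by start: SLOT1, SLOT2, SLOT4, SLOT5, SLOT6, SLOT3.
SLOT2 starts after SLOT1 ends, so SLOT1 has no further overlaps.
SLOT4 starts after SLOT2 ends, so SLOT2 has no further overlaps.
SLOT5 starts after SLOT4 ends, so SLOT4 has no further overlaps.
SLOT6 starts before SLOT5 ends → SLOT5 and SLOT6 overlap.
That's a conflict, so the schedule is not conflict-free.

No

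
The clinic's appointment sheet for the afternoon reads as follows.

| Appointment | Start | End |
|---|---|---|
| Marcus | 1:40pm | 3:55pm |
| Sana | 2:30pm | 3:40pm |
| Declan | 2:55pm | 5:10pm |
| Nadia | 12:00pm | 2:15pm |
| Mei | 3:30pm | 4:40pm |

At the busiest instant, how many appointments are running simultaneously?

4

Walk through starts and ends in time order (an end at T is processed before a start at T):
12:00pm start Nadia → 1
1:40pm start Marcus → 2
2:15pm end Nadia → 1
2:30pm start Sana → 2
2:55pm start Declan → 3
3:30pm start Mei → 4
3:40pm end Sana → 3
3:55pm end Marcus → 2
4:40pm end Mei → 1
5:10pm end Declan → 0
Peak is 4, at 3:30pm (Declan, Marcus, Mei, Sana).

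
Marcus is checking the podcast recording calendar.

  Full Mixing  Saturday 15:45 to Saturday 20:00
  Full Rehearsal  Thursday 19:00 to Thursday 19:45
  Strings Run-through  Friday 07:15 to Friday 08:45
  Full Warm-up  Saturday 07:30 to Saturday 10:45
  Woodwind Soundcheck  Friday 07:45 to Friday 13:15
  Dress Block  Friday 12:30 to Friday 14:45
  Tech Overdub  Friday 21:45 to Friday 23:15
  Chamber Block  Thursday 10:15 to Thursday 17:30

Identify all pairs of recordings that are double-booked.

Check each pair: they overlap iff neither finishes before the other starts.
Sorted by start: Chamber Block, Full Rehearsal, Strings Run-through, Woodwind Soundcheck, Dress Block, Tech Overdub, Full Warm-up, Full Mixing.
Full Rehearsal starts after Chamber Block ends; Chamber Block is clear from here.
Strings Run-through starts after Full Rehearsal ends; Full Rehearsal is clear from here.
Woodwind Soundcheck starts before Strings Run-through ends → Strings Run-through and Woodwind Soundcheck overlap.
Dress Block starts after Strings Run-through ends; Strings Run-through is clear from here.
Dress Block starts before Woodwind Soundcheck ends → Woodwind Soundcheck and Dress Block overlap.
Tech Overdub starts after Woodwind Soundcheck ends; Woodwind Soundcheck is clear from here.
Tech Overdub starts after Dress Block ends; Dress Block is clear from here.
Full Warm-up starts after Tech Overdub ends; Tech Overdub is clear from here.
Full Mixing starts after Full Warm-up ends.

Dress Block & Woodwind Soundcheck, Strings Run-through & Woodwind Soundcheck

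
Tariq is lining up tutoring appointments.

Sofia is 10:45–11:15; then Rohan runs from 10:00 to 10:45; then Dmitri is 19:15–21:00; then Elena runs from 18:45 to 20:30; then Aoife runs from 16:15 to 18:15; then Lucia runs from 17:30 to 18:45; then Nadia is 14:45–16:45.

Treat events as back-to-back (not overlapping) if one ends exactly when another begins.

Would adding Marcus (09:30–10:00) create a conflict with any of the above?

No — it doesn't clash with anything

Rohan: starts 10:00 at or after Marcus ends 10:00 → clear.
Sofia: starts 10:45 at or after Marcus ends 10:00 → clear.
Nadia: starts 14:45 at or after Marcus ends 10:00 → clear.
Aoife: starts 16:15 at or after Marcus ends 10:00 → clear.
Lucia: starts 17:30 at or after Marcus ends 10:00 → clear.
Elena: starts 18:45 at or after Marcus ends 10:00 → clear.
Dmitri: starts 19:15 at or after Marcus ends 10:00 → clear.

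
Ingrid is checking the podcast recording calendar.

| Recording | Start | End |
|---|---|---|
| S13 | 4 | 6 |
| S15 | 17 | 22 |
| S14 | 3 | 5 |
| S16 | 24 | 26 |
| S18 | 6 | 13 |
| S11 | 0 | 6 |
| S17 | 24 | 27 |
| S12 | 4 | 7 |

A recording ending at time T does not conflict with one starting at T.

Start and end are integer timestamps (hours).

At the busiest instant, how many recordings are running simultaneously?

4

Sort all start/end points and keep a running count:
0 start S11 → 1
3 start S14 → 2
4 start S12 → 3
4 start S13 → 4
5 end S14 → 3
6 end S11 → 2
6 end S13 → 1
6 start S18 → 2
7 end S12 → 1
13 end S18 → 0
17 start S15 → 1
22 end S15 → 0
24 start S16 → 1
24 start S17 → 2
26 end S16 → 1
27 end S17 → 0
Peak is 4, at 4 (S11, S12, S13, S14).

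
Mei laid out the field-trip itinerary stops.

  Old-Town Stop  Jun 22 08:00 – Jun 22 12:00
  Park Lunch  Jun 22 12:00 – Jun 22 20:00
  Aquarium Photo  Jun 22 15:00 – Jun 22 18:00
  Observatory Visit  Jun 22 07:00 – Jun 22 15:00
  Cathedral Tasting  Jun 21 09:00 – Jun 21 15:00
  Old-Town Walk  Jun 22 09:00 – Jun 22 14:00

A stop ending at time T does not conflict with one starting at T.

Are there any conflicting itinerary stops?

Sorted by start: Cathedral Tasting, Observatory Visit, Old-Town Stop, Old-Town Walk, Park Lunch, Aquarium Photo.
Observatory Visit starts after Cathedral Tasting ends — done with Cathedral Tasting.
Old-Town Stop starts before Observatory Visit ends → Observatory Visit and Old-Town Stop overlap.
That's a conflict, so the schedule is not conflict-free.

Yes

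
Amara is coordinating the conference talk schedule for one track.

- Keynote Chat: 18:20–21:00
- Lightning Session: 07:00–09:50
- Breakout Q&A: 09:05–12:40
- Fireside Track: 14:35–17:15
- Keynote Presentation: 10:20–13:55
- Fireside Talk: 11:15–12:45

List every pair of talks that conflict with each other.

Breakout Q&A & Fireside Talk, Breakout Q&A & Keynote Presentation, Breakout Q&A & Lightning Session, Fireside Talk & Keynote Presentation

Check each pair: they overlap iff neither finishes before the other starts.
Sorted by start: Lightning Session, Breakout Q&A, Keynote Presentation, Fireside Talk, Fireside Track, Keynote Chat.
Breakout Q&A starts before Lightning Session ends → Lightning Session and Breakout Q&A overlap.
Keynote Presentation starts after Lightning Session ends, so Lightning Session has no further overlaps.
Keynote Presentation starts before Breakout Q&A ends → Breakout Q&A and Keynote Presentation overlap.
Fireside Talk starts before Breakout Q&A ends → Breakout Q&A and Fireside Talk overlap.
Fireside Track starts after Breakout Q&A ends, so Breakout Q&A has no further overlaps.
Fireside Talk starts before Keynote Presentation ends → Keynote Presentation and Fireside Talk overlap.
Fireside Track starts after Keynote Presentation ends, so Keynote Presentation has no further overlaps.
Fireside Track starts after Fireside Talk ends, so Fireside Talk has no further overlaps.
Keynote Chat starts after Fireside Track ends.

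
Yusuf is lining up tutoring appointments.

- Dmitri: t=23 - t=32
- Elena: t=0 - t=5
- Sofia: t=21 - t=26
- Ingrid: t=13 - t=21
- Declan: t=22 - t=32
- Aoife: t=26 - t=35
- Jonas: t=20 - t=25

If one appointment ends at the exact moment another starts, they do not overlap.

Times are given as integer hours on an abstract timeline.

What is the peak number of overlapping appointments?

4

Sweep the timeline, counting +1 at each start and −1 at each end (ends before starts at a tie):
t=0 start Elena → 1
t=5 end Elena → 0
t=13 start Ingrid → 1
t=20 start Jonas → 2
t=21 end Ingrid → 1
t=21 start Sofia → 2
t=22 start Declan → 3
t=23 start Dmitri → 4
t=25 end Jonas → 3
t=26 end Sofia → 2
t=26 start Aoife → 3
t=32 end Declan → 2
t=32 end Dmitri → 1
t=35 end Aoife → 0
Peak is 4, at t=23 (Declan, Dmitri, Jonas, Sofia).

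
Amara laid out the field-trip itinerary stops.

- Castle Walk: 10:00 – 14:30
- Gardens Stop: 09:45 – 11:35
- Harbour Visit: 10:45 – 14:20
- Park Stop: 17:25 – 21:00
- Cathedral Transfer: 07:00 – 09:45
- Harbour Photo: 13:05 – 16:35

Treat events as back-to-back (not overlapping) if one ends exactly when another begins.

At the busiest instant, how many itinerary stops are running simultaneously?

3

Walk through starts and ends in time order (an end at T is processed before a start at T):
07:00 start Cathedral Transfer → 1
09:45 end Cathedral Transfer → 0
09:45 start Gardens Stop → 1
10:00 start Castle Walk → 2
10:45 start Harbour Visit → 3
11:35 end Gardens Stop → 2
13:05 start Harbour Photo → 3
14:20 end Harbour Visit → 2
14:30 end Castle Walk → 1
16:35 end Harbour Photo → 0
17:25 start Park Stop → 1
21:00 end Park Stop → 0
Peak is 3, at 10:45 (Castle Walk, Gardens Stop, Harbour Visit).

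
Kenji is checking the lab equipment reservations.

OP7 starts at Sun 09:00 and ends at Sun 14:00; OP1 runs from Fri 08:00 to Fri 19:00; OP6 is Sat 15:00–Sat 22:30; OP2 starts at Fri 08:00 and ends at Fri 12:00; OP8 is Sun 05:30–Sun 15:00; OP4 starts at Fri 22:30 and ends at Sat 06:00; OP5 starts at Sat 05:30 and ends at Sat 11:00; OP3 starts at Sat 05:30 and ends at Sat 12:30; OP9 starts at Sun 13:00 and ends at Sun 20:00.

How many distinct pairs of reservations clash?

Sorted by start: OP1, OP2, OP4, OP3, OP5, OP6, OP8, OP7, OP9.
OP2 starts before OP1 ends → OP1 and OP2 overlap.
OP4 starts after OP1 ends — done with OP1.
OP4 starts after OP2 ends — done with OP2.
OP3 starts before OP4 ends → OP4 and OP3 overlap.
OP5 starts before OP4 ends → OP4 and OP5 overlap.
OP6 starts after OP4 ends — done with OP4.
OP5 starts before OP3 ends → OP3 and OP5 overlap.
OP6 starts after OP3 ends — done with OP3.
OP6 starts after OP5 ends — done with OP5.
OP8 starts after OP6 ends — done with OP6.
OP7 starts before OP8 ends → OP8 and OP7 overlap.
OP9 starts before OP8 ends → OP8 and OP9 overlap.
OP9 starts before OP7 ends → OP7 and OP9 overlap.
Overlapping pairs: OP1 & OP2, OP3 & OP4, OP3 & OP5, OP4 & OP5, OP7 & OP8, OP7 & OP9, OP8 & OP9 — 7 in total.

7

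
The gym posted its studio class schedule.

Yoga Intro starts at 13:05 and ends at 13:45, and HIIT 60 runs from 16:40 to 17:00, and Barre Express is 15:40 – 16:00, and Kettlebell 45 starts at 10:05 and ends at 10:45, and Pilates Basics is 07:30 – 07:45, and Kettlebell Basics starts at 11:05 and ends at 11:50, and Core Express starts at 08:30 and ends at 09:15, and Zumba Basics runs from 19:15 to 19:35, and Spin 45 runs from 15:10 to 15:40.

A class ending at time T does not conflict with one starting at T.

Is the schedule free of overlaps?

Yes

Check each pair: they overlap iff neither finishes before the other starts.
Sorted by start: Pilates Basics, Core Express, Kettlebell 45, Kettlebell Basics, Yoga Intro, Spin 45, Barre Express, HIIT 60, Zumba Basics.
Core Express starts after Pilates Basics ends; Pilates Basics is clear from here.
Kettlebell 45 starts after Core Express ends; Core Express is clear from here.
Kettlebell Basics starts after Kettlebell 45 ends; Kettlebell 45 is clear from here.
Yoga Intro starts after Kettlebell Basics ends; Kettlebell Basics is clear from here.
Spin 45 starts after Yoga Intro ends; Yoga Intro is clear from here.
Barre Express starts exactly when Spin 45 ends (back-to-back, no overlap); Spin 45 is clear from here.
HIIT 60 starts after Barre Express ends; Barre Express is clear from here.
Zumba Basics starts after HIIT 60 ends.
Every pair is clear; the schedule has no overlaps.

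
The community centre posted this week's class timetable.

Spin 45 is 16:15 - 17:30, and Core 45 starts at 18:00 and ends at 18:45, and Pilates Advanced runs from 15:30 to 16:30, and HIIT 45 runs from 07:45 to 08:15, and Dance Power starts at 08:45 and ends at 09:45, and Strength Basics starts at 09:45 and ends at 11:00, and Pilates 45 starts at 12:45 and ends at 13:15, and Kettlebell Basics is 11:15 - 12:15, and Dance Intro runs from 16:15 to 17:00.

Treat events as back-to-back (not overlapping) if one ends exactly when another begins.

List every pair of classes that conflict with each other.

Dance Intro & Pilates Advanced, Dance Intro & Spin 45, Pilates Advanced & Spin 45

Sorted by start: HIIT 45, Dance Power, Strength Basics, Kettlebell Basics, Pilates 45, Pilates Advanced, Dance Intro, Spin 45, Core 45.
Dance Power starts after HIIT 45 ends, so HIIT 45 has no further overlaps.
Strength Basics starts exactly when Dance Power ends (back-to-back, no overlap), so Dance Power has no further overlaps.
Kettlebell Basics starts after Strength Basics ends, so Strength Basics has no further overlaps.
Pilates 45 starts after Kettlebell Basics ends, so Kettlebell Basics has no further overlaps.
Pilates Advanced starts after Pilates 45 ends, so Pilates 45 has no further overlaps.
Dance Intro starts before Pilates Advanced ends → Pilates Advanced and Dance Intro overlap.
Spin 45 starts before Pilates Advanced ends → Pilates Advanced and Spin 45 overlap.
Core 45 starts after Pilates Advanced ends.
Spin 45 starts before Dance Intro ends → Dance Intro and Spin 45 overlap.
Core 45 starts after Dance Intro ends.
Core 45 starts after Spin 45 ends.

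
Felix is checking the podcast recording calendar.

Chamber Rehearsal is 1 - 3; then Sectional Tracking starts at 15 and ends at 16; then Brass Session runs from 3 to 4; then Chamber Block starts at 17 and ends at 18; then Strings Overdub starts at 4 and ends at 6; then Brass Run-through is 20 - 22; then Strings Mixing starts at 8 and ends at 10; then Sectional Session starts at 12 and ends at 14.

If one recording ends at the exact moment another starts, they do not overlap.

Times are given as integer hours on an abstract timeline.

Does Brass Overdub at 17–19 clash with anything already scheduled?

Chamber Rehearsal: ends 3 at or before Brass Overdub starts 17 → clear.
Brass Session: ends 4 at or before Brass Overdub starts 17 → clear.
Strings Overdub: ends 6 at or before Brass Overdub starts 17 → clear.
Strings Mixing: ends 10 at or before Brass Overdub starts 17 → clear.
Sectional Session: ends 14 at or before Brass Overdub starts 17 → clear.
Sectional Tracking: ends 16 at or before Brass Overdub starts 17 → clear.
Chamber Block: starts 17 before Brass Overdub ends 19, and ends 18 after Brass Overdub starts 17 → overlap.
Brass Run-through: starts 20 at or after Brass Overdub ends 19 → clear.
Brass Overdub overlaps Chamber Block.

Yes — it overlaps Chamber Block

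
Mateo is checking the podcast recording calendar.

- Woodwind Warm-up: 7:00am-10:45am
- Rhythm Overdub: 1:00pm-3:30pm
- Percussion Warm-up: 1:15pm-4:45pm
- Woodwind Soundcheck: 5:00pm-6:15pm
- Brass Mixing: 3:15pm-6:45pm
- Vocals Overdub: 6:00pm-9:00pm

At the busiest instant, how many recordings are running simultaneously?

3

Sweep the timeline, counting +1 at each start and −1 at each end (ends before starts at a tie):
7:00am start Woodwind Warm-up → 1
10:45am end Woodwind Warm-up → 0
1:00pm start Rhythm Overdub → 1
1:15pm start Percussion Warm-up → 2
3:15pm start Brass Mixing → 3
3:30pm end Rhythm Overdub → 2
4:45pm end Percussion Warm-up → 1
5:00pm start Woodwind Soundcheck → 2
6:00pm start Vocals Overdub → 3
6:15pm end Woodwind Soundcheck → 2
6:45pm end Brass Mixing → 1
9:00pm end Vocals Overdub → 0
Peak is 3, at 3:15pm (Brass Mixing, Percussion Warm-up, Rhythm Overdub).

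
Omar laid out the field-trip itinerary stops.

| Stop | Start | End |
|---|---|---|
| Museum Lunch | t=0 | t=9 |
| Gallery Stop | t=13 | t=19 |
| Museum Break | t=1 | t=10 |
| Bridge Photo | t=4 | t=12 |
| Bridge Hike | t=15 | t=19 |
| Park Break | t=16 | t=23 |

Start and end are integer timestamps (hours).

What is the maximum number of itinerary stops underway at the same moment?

Walk through starts and ends in time order (an end at T is processed before a start at T):
t=0 start Museum Lunch → 1
t=1 start Museum Break → 2
t=4 start Bridge Photo → 3
t=9 end Museum Lunch → 2
t=10 end Museum Break → 1
t=12 end Bridge Photo → 0
t=13 start Gallery Stop → 1
t=15 start Bridge Hike → 2
t=16 start Park Break → 3
t=19 end Bridge Hike → 2
t=19 end Gallery Stop → 1
t=23 end Park Break → 0
Peak is 3, at t=4 (Bridge Photo, Museum Break, Museum Lunch).

3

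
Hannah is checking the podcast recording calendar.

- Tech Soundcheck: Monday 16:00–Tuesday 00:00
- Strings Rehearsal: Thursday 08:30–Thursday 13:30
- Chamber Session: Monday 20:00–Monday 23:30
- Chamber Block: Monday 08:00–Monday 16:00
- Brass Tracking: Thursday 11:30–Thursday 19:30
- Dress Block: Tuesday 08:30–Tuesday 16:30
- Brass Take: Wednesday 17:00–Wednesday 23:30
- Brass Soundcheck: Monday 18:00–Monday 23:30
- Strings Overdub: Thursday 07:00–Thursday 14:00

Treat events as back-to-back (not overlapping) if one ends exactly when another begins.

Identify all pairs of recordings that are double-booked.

Two intervals overlap when each starts before the other ends.
Sorted by start: Chamber Block, Tech Soundcheck, Brass Soundcheck, Chamber Session, Dress Block, Brass Take, Strings Overdub, Strings Rehearsal, Brass Tracking.
Tech Soundcheck starts exactly when Chamber Block ends (back-to-back, no overlap); Chamber Block is clear from here.
Brass Soundcheck starts before Tech Soundcheck ends → Tech Soundcheck and Brass Soundcheck overlap.
Chamber Session starts before Tech Soundcheck ends → Tech Soundcheck and Chamber Session overlap.
Dress Block starts after Tech Soundcheck ends; Tech Soundcheck is clear from here.
Chamber Session starts before Brass Soundcheck ends → Brass Soundcheck and Chamber Session overlap.
Dress Block starts after Brass Soundcheck ends; Brass Soundcheck is clear from here.
Dress Block starts after Chamber Session ends; Chamber Session is clear from here.
Brass Take starts after Dress Block ends; Dress Block is clear from here.
Strings Overdub starts after Brass Take ends; Brass Take is clear from here.
Strings Rehearsal starts before Strings Overdub ends → Strings Overdub and Strings Rehearsal overlap.
Brass Tracking starts before Strings Overdub ends → Strings Overdub and Brass Tracking overlap.
Brass Tracking starts before Strings Rehearsal ends → Strings Rehearsal and Brass Tracking overlap.

Brass Soundcheck & Chamber Session, Brass Soundcheck & Tech Soundcheck, Brass Tracking & Strings Overdub, Brass Tracking & Strings Rehearsal, Chamber Session & Tech Soundcheck, Strings Overdub & Strings Rehearsal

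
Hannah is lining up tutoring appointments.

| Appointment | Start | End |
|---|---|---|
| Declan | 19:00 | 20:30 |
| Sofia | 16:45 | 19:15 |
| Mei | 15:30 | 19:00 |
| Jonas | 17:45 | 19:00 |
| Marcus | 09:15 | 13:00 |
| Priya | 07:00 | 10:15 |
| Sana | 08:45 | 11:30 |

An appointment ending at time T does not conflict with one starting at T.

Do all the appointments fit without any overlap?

No

Sorted by start: Priya, Sana, Marcus, Mei, Sofia, Jonas, Declan.
Sana starts before Priya ends → Priya and Sana overlap.
That's a conflict, so the schedule is not conflict-free.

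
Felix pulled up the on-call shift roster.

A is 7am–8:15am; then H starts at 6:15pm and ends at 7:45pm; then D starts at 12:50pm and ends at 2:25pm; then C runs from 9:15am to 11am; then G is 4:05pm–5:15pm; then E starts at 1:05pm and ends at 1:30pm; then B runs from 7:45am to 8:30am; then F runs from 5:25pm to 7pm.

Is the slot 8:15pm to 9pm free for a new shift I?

A: ends 8:15am at or before I starts 8:15pm → clear.
B: ends 8:30am at or before I starts 8:15pm → clear.
C: ends 11am at or before I starts 8:15pm → clear.
D: ends 2:25pm at or before I starts 8:15pm → clear.
E: ends 1:30pm at or before I starts 8:15pm → clear.
G: ends 5:15pm at or before I starts 8:15pm → clear.
F: ends 7pm at or before I starts 8:15pm → clear.
H: ends 7:45pm at or before I starts 8:15pm → clear.

Yes — the slot is free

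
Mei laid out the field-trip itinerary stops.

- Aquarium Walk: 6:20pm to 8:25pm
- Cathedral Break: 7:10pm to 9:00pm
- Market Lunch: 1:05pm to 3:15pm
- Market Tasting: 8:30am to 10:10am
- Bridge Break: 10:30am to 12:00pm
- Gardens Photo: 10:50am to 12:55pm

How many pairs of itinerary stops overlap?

2

Sorted by start: Market Tasting, Bridge Break, Gardens Photo, Market Lunch, Aquarium Walk, Cathedral Break.
Bridge Break starts after Market Tasting ends, so Market Tasting has no further overlaps.
Gardens Photo starts before Bridge Break ends → Bridge Break and Gardens Photo overlap.
Market Lunch starts after Bridge Break ends, so Bridge Break has no further overlaps.
Market Lunch starts after Gardens Photo ends, so Gardens Photo has no further overlaps.
Aquarium Walk starts after Market Lunch ends, so Market Lunch has no further overlaps.
Cathedral Break starts before Aquarium Walk ends → Aquarium Walk and Cathedral Break overlap.
Overlapping pairs: Aquarium Walk & Cathedral Break, Bridge Break & Gardens Photo — 2 in total.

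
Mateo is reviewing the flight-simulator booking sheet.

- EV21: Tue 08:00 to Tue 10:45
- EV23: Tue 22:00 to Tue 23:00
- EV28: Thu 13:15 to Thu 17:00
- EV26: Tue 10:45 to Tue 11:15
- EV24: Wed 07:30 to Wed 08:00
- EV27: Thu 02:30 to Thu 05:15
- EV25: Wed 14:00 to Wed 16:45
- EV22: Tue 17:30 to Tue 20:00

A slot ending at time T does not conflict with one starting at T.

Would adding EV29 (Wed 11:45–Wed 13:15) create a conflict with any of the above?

EV21: ends Tue 10:45 at or before EV29 starts Wed 11:45 → clear.
EV26: ends Tue 11:15 at or before EV29 starts Wed 11:45 → clear.
EV22: ends Tue 20:00 at or before EV29 starts Wed 11:45 → clear.
EV23: ends Tue 23:00 at or before EV29 starts Wed 11:45 → clear.
EV24: ends Wed 08:00 at or before EV29 starts Wed 11:45 → clear.
EV25: starts Wed 14:00 at or after EV29 ends Wed 13:15 → clear.
EV27: starts Thu 02:30 at or after EV29 ends Wed 13:15 → clear.
EV28: starts Thu 13:15 at or after EV29 ends Wed 13:15 → clear.

No — it doesn't clash with anything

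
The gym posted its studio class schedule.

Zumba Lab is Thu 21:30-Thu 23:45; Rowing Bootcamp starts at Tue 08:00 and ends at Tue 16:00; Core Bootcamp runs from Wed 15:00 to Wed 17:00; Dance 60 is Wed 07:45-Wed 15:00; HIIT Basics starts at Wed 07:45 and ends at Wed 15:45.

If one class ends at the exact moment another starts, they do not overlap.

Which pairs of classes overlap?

Core Bootcamp & HIIT Basics, Dance 60 & HIIT Basics

Sorted by start: Rowing Bootcamp, HIIT Basics, Dance 60, Core Bootcamp, Zumba Lab.
HIIT Basics starts after Rowing Bootcamp ends, so Rowing Bootcamp has no further overlaps.
Dance 60 starts before HIIT Basics ends → HIIT Basics and Dance 60 overlap.
Core Bootcamp starts before HIIT Basics ends → HIIT Basics and Core Bootcamp overlap.
Zumba Lab starts after HIIT Basics ends.
Core Bootcamp starts exactly when Dance 60 ends (back-to-back, no overlap), so Dance 60 has no further overlaps.
Zumba Lab starts after Core Bootcamp ends.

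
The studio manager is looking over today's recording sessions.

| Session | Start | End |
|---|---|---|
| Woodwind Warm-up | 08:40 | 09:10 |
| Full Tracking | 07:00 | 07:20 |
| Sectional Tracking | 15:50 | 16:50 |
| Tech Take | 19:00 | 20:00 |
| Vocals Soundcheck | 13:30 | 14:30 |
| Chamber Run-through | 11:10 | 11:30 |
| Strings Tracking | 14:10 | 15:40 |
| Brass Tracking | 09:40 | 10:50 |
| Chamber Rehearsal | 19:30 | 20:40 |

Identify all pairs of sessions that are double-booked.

Chamber Rehearsal & Tech Take, Strings Tracking & Vocals Soundcheck

Sorted by start: Full Tracking, Woodwind Warm-up, Brass Tracking, Chamber Run-through, Vocals Soundcheck, Strings Tracking, Sectional Tracking, Tech Take, Chamber Rehearsal.
Woodwind Warm-up starts after Full Tracking ends, so Full Tracking has no further overlaps.
Brass Tracking starts after Woodwind Warm-up ends, so Woodwind Warm-up has no further overlaps.
Chamber Run-through starts after Brass Tracking ends, so Brass Tracking has no further overlaps.
Vocals Soundcheck starts after Chamber Run-through ends, so Chamber Run-through has no further overlaps.
Strings Tracking starts before Vocals Soundcheck ends → Vocals Soundcheck and Strings Tracking overlap.
Sectional Tracking starts after Vocals Soundcheck ends, so Vocals Soundcheck has no further overlaps.
Sectional Tracking starts after Strings Tracking ends, so Strings Tracking has no further overlaps.
Tech Take starts after Sectional Tracking ends, so Sectional Tracking has no further overlaps.
Chamber Rehearsal starts before Tech Take ends → Tech Take and Chamber Rehearsal overlap.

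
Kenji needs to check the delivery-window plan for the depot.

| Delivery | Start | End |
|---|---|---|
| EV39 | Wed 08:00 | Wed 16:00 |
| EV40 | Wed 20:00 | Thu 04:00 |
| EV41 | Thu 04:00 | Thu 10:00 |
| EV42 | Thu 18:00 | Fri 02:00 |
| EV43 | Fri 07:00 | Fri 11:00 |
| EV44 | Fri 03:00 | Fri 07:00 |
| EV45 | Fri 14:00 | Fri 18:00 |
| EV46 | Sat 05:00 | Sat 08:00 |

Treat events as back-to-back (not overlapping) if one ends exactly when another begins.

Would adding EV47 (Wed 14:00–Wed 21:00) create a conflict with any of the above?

EV39: starts Wed 08:00 before EV47 ends Wed 21:00, and ends Wed 16:00 after EV47 starts Wed 14:00 → overlap.
EV40: starts Wed 20:00 before EV47 ends Wed 21:00, and ends Thu 04:00 after EV47 starts Wed 14:00 → overlap.
EV41: starts Thu 04:00 at or after EV47 ends Wed 21:00 → clear.
EV42: starts Thu 18:00 at or after EV47 ends Wed 21:00 → clear.
EV44: starts Fri 03:00 at or after EV47 ends Wed 21:00 → clear.
EV43: starts Fri 07:00 at or after EV47 ends Wed 21:00 → clear.
EV45: starts Fri 14:00 at or after EV47 ends Wed 21:00 → clear.
EV46: starts Sat 05:00 at or after EV47 ends Wed 21:00 → clear.
EV47 overlaps EV39, EV40.

Yes — it overlaps EV39, EV40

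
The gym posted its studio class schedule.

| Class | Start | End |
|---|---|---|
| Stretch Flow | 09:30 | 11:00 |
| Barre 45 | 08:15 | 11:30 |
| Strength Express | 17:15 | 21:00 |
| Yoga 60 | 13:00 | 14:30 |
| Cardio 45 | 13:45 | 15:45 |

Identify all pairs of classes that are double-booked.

Sorted by start: Barre 45, Stretch Flow, Yoga 60, Cardio 45, Strength Express.
Stretch Flow starts before Barre 45 ends → Barre 45 and Stretch Flow overlap.
Yoga 60 starts after Barre 45 ends — done with Barre 45.
Yoga 60 starts after Stretch Flow ends — done with Stretch Flow.
Cardio 45 starts before Yoga 60 ends → Yoga 60 and Cardio 45 overlap.
Strength Express starts after Yoga 60 ends.
Strength Express starts after Cardio 45 ends.

Barre 45 & Stretch Flow, Cardio 45 & Yoga 60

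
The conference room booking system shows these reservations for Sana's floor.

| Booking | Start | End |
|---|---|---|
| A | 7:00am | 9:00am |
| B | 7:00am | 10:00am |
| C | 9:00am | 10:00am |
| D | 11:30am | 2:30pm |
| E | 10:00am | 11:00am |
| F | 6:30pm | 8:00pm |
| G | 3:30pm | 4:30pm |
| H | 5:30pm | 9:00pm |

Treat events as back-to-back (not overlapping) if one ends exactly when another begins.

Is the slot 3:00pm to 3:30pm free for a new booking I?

Yes — the slot is free

A: ends 9:00am at or before I starts 3:00pm → clear.
B: ends 10:00am at or before I starts 3:00pm → clear.
C: ends 10:00am at or before I starts 3:00pm → clear.
E: ends 11:00am at or before I starts 3:00pm → clear.
D: ends 2:30pm at or before I starts 3:00pm → clear.
G: starts 3:30pm at or after I ends 3:30pm → clear.
H: starts 5:30pm at or after I ends 3:30pm → clear.
F: starts 6:30pm at or after I ends 3:30pm → clear.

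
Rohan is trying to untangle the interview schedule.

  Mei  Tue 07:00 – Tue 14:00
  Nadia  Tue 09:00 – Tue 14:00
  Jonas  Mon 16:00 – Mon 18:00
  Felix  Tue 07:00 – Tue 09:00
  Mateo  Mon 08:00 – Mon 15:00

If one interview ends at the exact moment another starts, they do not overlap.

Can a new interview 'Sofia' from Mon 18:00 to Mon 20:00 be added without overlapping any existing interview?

Mateo: ends Mon 15:00 at or before Sofia starts Mon 18:00 → clear.
Jonas: ends Mon 18:00 at or before Sofia starts Mon 18:00 → clear.
Felix: starts Tue 07:00 at or after Sofia ends Mon 20:00 → clear.
Mei: starts Tue 07:00 at or after Sofia ends Mon 20:00 → clear.
Nadia: starts Tue 09:00 at or after Sofia ends Mon 20:00 → clear.

Yes — the slot is free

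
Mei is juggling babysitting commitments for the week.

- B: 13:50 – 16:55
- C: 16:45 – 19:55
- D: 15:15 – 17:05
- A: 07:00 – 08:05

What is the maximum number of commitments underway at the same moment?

Walk through starts and ends in time order (an end at T is processed before a start at T):
07:00 start A → 1
08:05 end A → 0
13:50 start B → 1
15:15 start D → 2
16:45 start C → 3
16:55 end B → 2
17:05 end D → 1
19:55 end C → 0
Peak is 3, at 16:45 (B, C, D).

3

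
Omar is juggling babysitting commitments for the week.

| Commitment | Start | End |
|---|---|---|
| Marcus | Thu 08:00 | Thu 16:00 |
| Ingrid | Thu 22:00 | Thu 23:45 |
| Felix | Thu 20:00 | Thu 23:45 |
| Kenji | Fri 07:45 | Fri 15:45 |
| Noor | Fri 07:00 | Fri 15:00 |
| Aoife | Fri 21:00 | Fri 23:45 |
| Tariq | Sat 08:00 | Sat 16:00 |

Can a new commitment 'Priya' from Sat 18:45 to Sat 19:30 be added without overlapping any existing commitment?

Marcus: ends Thu 16:00 at or before Priya starts Sat 18:45 → clear.
Felix: ends Thu 23:45 at or before Priya starts Sat 18:45 → clear.
Ingrid: ends Thu 23:45 at or before Priya starts Sat 18:45 → clear.
Noor: ends Fri 15:00 at or before Priya starts Sat 18:45 → clear.
Kenji: ends Fri 15:45 at or before Priya starts Sat 18:45 → clear.
Aoife: ends Fri 23:45 at or before Priya starts Sat 18:45 → clear.
Tariq: ends Sat 16:00 at or before Priya starts Sat 18:45 → clear.

Yes — the slot is free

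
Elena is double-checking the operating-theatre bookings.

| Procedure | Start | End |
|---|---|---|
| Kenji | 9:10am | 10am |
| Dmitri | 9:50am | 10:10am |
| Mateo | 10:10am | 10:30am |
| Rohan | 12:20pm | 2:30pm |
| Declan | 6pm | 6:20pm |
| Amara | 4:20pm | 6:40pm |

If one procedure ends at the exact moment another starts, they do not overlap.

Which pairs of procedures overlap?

Two intervals overlap when each starts before the other ends.
Sorted by start: Kenji, Dmitri, Mateo, Rohan, Amara, Declan.
Dmitri starts before Kenji ends → Kenji and Dmitri overlap.
Mateo starts after Kenji ends, so nothing later overlaps Kenji either.
Mateo starts exactly when Dmitri ends (back-to-back, no overlap), so nothing later overlaps Dmitri either.
Rohan starts after Mateo ends, so nothing later overlaps Mateo either.
Amara starts after Rohan ends, so nothing later overlaps Rohan either.
Declan starts before Amara ends → Amara and Declan overlap.

Amara & Declan, Dmitri & Kenji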